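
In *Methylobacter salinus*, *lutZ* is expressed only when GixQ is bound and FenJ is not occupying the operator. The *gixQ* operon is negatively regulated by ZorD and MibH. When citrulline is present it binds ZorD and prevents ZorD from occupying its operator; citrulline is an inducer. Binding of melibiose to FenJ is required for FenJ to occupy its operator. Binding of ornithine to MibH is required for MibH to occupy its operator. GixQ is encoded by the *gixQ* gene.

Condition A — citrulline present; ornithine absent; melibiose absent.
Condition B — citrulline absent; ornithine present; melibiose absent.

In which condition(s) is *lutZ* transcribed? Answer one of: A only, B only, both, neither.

A only

Condition A:
Citrulline is present, so ZorD is inactive.
Ornithine is absent, so MibH is inactive.
With no repressor bound, *gixQ* is transcribed.
So GixQ is produced and active.
Melibiose is absent, so FenJ is inactive.
No repressor is bound and GixQ is active, so *lutZ* is transcribed.
→ *lutZ* is ON in A.
Condition B:
Citrulline is absent, so ZorD is active.
Ornithine is present, so MibH is active.
With repressor ZorD bound, *gixQ* is not transcribed.
So GixQ is not produced.
Melibiose is absent, so FenJ is inactive.
Required activator GixQ is absent, so *lutZ* is not transcribed.
→ *lutZ* is OFF in B.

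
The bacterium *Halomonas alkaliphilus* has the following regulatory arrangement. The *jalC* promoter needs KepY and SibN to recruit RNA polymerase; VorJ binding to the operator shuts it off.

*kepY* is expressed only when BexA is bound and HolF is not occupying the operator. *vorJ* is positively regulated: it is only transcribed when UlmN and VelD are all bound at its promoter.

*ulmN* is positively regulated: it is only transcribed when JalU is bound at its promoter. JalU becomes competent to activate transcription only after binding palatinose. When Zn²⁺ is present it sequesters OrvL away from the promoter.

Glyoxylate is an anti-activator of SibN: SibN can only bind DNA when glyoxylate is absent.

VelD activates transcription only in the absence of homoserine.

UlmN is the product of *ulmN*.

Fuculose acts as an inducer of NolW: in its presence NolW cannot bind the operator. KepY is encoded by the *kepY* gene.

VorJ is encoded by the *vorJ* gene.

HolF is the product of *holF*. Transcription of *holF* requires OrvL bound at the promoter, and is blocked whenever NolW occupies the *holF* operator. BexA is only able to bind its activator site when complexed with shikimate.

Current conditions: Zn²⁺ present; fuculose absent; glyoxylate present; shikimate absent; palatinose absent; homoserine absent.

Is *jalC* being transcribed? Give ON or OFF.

OFF

Shikimate is absent, so BexA is inactive.
Fuculose is absent, so NolW is active.
Zn²⁺ is present, so OrvL is inactive.
With repressor NolW bound, *holF* is not transcribed.
So HolF is not produced.
Required activator BexA is absent, so *kepY* is not transcribed.
So KepY is not produced.
Palatinose is absent, so JalU is inactive.
Required activator JalU is absent, so *ulmN* is not transcribed.
So UlmN is not produced.
Homoserine is absent, so VelD is active.
Required activator UlmN is absent, so *vorJ* is not transcribed.
So VorJ is not produced.
Glyoxylate is present, so SibN is inactive.
Required activator KepY is absent, so *jalC* is not transcribed.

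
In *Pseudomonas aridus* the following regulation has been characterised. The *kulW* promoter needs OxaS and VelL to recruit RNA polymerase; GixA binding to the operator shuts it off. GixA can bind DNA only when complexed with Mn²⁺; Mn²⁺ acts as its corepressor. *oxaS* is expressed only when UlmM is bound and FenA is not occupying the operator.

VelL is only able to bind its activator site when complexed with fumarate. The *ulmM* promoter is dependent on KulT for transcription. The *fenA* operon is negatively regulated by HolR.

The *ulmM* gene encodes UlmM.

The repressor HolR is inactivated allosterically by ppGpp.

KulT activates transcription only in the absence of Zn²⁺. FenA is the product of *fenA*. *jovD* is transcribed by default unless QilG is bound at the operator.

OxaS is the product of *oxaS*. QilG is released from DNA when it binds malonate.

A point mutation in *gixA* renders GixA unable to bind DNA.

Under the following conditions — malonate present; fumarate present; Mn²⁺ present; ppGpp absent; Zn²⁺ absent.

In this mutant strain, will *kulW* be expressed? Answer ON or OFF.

ppGpp is absent, so HolR is active.
With repressor HolR bound, *fenA* is not transcribed.
So FenA is not produced.
Zn²⁺ is absent, so KulT is active.
No repressor is bound and KulT is active, so *ulmM* is transcribed.
So UlmM is produced and active.
No repressor is bound and UlmM is active, so *oxaS* is transcribed.
So OxaS is produced and active.
Fumarate is present, so VelL is active.
GixA is non-functional in this strain, so it has no effect.
No repressor is bound and OxaS and VelL are active, so *kulW* is transcribed.

ON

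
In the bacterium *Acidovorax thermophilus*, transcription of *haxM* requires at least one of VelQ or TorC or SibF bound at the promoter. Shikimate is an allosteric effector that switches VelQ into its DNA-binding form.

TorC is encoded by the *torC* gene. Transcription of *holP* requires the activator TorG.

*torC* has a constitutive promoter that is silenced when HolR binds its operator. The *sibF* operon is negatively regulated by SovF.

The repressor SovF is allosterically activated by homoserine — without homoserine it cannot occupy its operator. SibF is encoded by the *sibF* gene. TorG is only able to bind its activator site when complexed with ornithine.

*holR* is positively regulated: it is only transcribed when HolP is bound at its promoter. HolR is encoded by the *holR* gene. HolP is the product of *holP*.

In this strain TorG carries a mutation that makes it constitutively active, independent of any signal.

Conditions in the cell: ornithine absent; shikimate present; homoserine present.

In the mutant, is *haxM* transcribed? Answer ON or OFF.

Shikimate is present, so VelQ is active.
TorG is constitutively active in this strain.
No repressor is bound and TorG is active, so *holP* is transcribed.
So HolP is produced and active.
No repressor is bound and HolP is active, so *holR* is transcribed.
So HolR is produced and active.
With repressor HolR bound, *torC* is not transcribed.
So TorC is not produced.
Homoserine is present, so SovF is active.
With repressor SovF bound, *sibF* is not transcribed.
So SibF is not produced.
Activator VelQ is present, so *haxM* is transcribed.

ON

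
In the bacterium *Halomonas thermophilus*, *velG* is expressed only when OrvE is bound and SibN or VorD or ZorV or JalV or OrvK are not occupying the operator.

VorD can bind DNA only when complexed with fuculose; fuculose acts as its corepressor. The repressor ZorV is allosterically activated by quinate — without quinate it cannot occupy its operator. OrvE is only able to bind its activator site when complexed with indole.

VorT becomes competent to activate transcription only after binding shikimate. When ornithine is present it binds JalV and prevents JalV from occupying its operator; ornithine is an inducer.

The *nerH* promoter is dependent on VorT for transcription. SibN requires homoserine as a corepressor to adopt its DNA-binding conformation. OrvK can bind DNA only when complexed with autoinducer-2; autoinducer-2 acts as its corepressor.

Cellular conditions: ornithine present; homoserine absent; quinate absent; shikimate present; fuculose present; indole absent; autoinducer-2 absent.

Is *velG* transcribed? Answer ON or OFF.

OFF

Homoserine is absent, so SibN is inactive.
Fuculose is present, so VorD is active.
Quinate is absent, so ZorV is inactive.
Ornithine is present, so JalV is inactive.
Autoinducer-2 is absent, so OrvK is inactive.
Indole is absent, so OrvE is inactive.
With repressor VorD bound, *velG* is not transcribed.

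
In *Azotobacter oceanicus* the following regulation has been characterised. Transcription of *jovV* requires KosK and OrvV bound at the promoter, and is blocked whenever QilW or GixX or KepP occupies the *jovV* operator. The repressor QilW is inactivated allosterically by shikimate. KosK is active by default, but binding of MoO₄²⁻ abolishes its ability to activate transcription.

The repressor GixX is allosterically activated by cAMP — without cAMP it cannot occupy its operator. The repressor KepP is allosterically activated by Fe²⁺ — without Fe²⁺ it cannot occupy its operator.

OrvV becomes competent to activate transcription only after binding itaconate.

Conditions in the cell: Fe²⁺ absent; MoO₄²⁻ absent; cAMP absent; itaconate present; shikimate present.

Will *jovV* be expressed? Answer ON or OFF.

Shikimate is present, so QilW is inactive.
cAMP is absent, so GixX is inactive.
MoO₄²⁻ is absent, so KosK is active.
Fe²⁺ is absent, so KepP is inactive.
Itaconate is present, so OrvV is active.
No repressor is bound and KosK and OrvV are active, so *jovV* is transcribed.

ON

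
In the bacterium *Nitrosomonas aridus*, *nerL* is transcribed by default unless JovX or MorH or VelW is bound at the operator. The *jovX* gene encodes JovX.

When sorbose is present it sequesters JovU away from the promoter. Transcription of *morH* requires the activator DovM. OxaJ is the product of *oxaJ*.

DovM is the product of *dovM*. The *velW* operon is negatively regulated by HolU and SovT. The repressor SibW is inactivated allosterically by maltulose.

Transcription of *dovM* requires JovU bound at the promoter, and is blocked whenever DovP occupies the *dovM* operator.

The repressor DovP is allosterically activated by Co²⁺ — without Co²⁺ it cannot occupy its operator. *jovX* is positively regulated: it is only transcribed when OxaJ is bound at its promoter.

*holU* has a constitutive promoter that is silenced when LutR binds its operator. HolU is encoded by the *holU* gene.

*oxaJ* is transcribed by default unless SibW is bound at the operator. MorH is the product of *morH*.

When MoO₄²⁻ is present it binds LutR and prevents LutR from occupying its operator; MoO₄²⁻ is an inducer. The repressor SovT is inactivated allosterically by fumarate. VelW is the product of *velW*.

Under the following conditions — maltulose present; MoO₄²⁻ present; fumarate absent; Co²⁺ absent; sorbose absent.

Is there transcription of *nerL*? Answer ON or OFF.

Maltulose is present, so SibW is inactive.
With no repressor bound, *oxaJ* is transcribed.
So OxaJ is produced and active.
No repressor is bound and OxaJ is active, so *jovX* is transcribed.
So JovX is produced and active.
Co²⁺ is absent, so DovP is inactive.
Sorbose is absent, so JovU is active.
No repressor is bound and JovU is active, so *dovM* is transcribed.
So DovM is produced and active.
No repressor is bound and DovM is active, so *morH* is transcribed.
So MorH is produced and active.
MoO₄²⁻ is present, so LutR is inactive.
With no repressor bound, *holU* is transcribed.
So HolU is produced and active.
Fumarate is absent, so SovT is active.
With repressor HolU bound, *velW* is not transcribed.
So VelW is not produced.
With repressor JovX bound, *nerL* is not transcribed.

OFF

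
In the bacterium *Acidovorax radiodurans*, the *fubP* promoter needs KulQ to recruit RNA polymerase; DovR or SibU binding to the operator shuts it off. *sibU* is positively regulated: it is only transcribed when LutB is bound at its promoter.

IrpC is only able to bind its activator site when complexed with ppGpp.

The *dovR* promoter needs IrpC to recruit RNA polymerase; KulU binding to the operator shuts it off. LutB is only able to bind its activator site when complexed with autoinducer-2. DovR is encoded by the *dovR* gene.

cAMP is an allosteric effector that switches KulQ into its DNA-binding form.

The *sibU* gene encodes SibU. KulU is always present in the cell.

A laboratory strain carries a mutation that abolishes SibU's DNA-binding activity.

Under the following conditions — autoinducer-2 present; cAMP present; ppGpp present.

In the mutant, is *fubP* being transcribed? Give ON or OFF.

ppGpp is present, so IrpC is active.
KulU is produced constitutively and is active.
With repressor KulU bound, *dovR* is not transcribed.
So DovR is not produced.
SibU is non-functional in this strain, so it has no effect.
cAMP is present, so KulQ is active.
No repressor is bound and KulQ is active, so *fubP* is transcribed.

ON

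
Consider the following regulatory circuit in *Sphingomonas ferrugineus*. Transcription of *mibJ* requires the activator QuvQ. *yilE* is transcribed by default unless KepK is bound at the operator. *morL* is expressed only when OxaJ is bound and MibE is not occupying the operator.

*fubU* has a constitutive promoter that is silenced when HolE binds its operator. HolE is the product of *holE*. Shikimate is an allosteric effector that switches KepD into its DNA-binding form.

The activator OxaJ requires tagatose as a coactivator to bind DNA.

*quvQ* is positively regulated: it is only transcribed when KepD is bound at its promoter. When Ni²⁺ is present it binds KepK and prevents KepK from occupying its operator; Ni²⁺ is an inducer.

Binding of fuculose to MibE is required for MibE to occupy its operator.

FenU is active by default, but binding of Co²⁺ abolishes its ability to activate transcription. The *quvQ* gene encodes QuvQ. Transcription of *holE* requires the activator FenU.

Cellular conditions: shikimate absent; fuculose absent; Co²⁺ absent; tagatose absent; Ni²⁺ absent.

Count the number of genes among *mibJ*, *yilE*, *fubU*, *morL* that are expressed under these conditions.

0

Shikimate is absent, so KepD is inactive.
Required activator KepD is absent, so *quvQ* is not transcribed.
So QuvQ is not produced.
Required activator QuvQ is absent, so *mibJ* is not transcribed.
→ *mibJ* is OFF.
Ni²⁺ is absent, so KepK is active.
With repressor KepK bound, *yilE* is not transcribed.
→ *yilE* is OFF.
Co²⁺ is absent, so FenU is active.
No repressor is bound and FenU is active, so *holE* is transcribed.
So HolE is produced and active.
With repressor HolE bound, *fubU* is not transcribed.
→ *fubU* is OFF.
Fuculose is absent, so MibE is inactive.
Tagatose is absent, so OxaJ is inactive.
Required activator OxaJ is absent, so *morL* is not transcribed.
→ *morL* is OFF.
0 of the 4 genes are transcribed.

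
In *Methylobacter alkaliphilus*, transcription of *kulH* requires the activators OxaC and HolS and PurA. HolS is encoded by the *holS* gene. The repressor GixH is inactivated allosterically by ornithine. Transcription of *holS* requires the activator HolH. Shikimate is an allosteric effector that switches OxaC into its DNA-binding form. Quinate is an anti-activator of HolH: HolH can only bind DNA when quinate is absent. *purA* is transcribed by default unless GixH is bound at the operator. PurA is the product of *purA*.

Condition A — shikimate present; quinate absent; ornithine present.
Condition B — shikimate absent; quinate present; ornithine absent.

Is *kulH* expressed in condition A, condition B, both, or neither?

Condition A:
Shikimate is present, so OxaC is active.
Quinate is absent, so HolH is active.
No repressor is bound and HolH is active, so *holS* is transcribed.
So HolS is produced and active.
Ornithine is present, so GixH is inactive.
With no repressor bound, *purA* is transcribed.
So PurA is produced and active.
No repressor is bound and OxaC and HolS and PurA are active, so *kulH* is transcribed.
→ *kulH* is ON in A.
Condition B:
Shikimate is absent, so OxaC is inactive.
Quinate is present, so HolH is inactive.
Required activator HolH is absent, so *holS* is not transcribed.
So HolS is not produced.
Ornithine is absent, so GixH is active.
With repressor GixH bound, *purA* is not transcribed.
So PurA is not produced.
Required activator OxaC is absent, so *kulH* is not transcribed.
→ *kulH* is OFF in B.

A only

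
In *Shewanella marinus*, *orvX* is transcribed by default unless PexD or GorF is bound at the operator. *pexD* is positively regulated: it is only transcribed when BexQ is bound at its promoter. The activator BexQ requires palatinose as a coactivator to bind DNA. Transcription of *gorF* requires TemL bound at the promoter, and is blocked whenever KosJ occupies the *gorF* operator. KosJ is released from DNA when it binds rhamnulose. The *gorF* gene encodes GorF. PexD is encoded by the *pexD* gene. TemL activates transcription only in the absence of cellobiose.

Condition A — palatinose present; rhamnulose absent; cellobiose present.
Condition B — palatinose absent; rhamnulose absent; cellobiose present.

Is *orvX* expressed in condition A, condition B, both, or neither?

Condition A:
Palatinose is present, so BexQ is active.
No repressor is bound and BexQ is active, so *pexD* is transcribed.
So PexD is produced and active.
Rhamnulose is absent, so KosJ is active.
Cellobiose is present, so TemL is inactive.
With repressor KosJ bound, *gorF* is not transcribed.
So GorF is not produced.
With repressor PexD bound, *orvX* is not transcribed.
→ *orvX* is OFF in A.
Condition B:
Palatinose is absent, so BexQ is inactive.
Required activator BexQ is absent, so *pexD* is not transcribed.
So PexD is not produced.
Rhamnulose is absent, so KosJ is active.
Cellobiose is present, so TemL is inactive.
With repressor KosJ bound, *gorF* is not transcribed.
So GorF is not produced.
With no repressor bound, *orvX* is transcribed.
→ *orvX* is ON in B.

B only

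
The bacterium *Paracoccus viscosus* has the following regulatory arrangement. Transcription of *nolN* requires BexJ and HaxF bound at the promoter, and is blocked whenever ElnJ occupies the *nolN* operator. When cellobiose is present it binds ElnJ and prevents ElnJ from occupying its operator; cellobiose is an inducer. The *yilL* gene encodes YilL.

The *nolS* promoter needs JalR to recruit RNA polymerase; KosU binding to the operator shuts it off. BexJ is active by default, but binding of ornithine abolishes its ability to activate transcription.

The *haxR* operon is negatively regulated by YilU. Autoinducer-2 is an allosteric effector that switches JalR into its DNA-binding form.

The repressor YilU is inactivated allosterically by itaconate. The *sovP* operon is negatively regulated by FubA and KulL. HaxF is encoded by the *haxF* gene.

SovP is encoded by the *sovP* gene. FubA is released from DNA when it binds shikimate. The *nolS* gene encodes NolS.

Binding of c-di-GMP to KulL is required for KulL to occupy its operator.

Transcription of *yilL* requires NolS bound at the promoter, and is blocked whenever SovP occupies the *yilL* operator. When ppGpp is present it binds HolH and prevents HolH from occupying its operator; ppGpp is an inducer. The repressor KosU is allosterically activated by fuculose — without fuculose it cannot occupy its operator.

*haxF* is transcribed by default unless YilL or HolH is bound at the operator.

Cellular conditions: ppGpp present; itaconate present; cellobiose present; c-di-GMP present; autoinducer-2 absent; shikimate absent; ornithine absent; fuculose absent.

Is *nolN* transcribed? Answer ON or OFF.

Ornithine is absent, so BexJ is active.
Cellobiose is present, so ElnJ is inactive.
Shikimate is absent, so FubA is active.
c-di-GMP is present, so KulL is active.
With repressor FubA bound, *sovP* is not transcribed.
So SovP is not produced.
Fuculose is absent, so KosU is inactive.
Autoinducer-2 is absent, so JalR is inactive.
Required activator JalR is absent, so *nolS* is not transcribed.
So NolS is not produced.
Required activator NolS is absent, so *yilL* is not transcribed.
So YilL is not produced.
ppGpp is present, so HolH is inactive.
With no repressor bound, *haxF* is transcribed.
So HaxF is produced and active.
No repressor is bound and BexJ and HaxF are active, so *nolN* is transcribed.

ON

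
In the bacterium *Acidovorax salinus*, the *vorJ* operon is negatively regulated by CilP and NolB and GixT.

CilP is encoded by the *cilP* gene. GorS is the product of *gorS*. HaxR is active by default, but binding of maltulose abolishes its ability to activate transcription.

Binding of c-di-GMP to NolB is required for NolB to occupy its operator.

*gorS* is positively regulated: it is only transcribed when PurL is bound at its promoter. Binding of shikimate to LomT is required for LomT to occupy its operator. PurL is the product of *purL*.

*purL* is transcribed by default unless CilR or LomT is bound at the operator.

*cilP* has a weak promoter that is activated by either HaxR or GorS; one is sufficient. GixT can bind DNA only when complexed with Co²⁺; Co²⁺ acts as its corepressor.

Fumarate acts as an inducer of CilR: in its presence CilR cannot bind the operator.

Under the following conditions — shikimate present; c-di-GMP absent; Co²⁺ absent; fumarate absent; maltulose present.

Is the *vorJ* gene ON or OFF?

Maltulose is present, so HaxR is inactive.
Fumarate is absent, so CilR is active.
Shikimate is present, so LomT is active.
With repressor CilR bound, *purL* is not transcribed.
So PurL is not produced.
Required activator PurL is absent, so *gorS* is not transcribed.
So GorS is not produced.
No activator is available at the *cilP* promoter, so *cilP* is not transcribed.
So CilP is not produced.
c-di-GMP is absent, so NolB is inactive.
Co²⁺ is absent, so GixT is inactive.
With no repressor bound, *vorJ* is transcribed.

ON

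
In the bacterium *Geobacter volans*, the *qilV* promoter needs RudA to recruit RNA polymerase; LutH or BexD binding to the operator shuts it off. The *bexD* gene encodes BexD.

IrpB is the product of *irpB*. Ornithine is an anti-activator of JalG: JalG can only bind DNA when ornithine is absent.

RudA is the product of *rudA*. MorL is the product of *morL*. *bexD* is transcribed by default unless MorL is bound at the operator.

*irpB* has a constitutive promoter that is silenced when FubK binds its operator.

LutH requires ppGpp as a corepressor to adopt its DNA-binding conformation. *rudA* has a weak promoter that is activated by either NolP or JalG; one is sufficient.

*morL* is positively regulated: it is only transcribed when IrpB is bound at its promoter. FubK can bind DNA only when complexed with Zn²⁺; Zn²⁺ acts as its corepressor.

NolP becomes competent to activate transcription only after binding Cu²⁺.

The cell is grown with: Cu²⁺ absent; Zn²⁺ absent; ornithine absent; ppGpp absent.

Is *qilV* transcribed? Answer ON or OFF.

ppGpp is absent, so LutH is inactive.
Zn²⁺ is absent, so FubK is inactive.
With no repressor bound, *irpB* is transcribed.
So IrpB is produced and active.
No repressor is bound and IrpB is active, so *morL* is transcribed.
So MorL is produced and active.
With repressor MorL bound, *bexD* is not transcribed.
So BexD is not produced.
Cu²⁺ is absent, so NolP is inactive.
Ornithine is absent, so JalG is active.
Activator JalG is present, so *rudA* is transcribed.
So RudA is produced and active.
No repressor is bound and RudA is active, so *qilV* is transcribed.

ON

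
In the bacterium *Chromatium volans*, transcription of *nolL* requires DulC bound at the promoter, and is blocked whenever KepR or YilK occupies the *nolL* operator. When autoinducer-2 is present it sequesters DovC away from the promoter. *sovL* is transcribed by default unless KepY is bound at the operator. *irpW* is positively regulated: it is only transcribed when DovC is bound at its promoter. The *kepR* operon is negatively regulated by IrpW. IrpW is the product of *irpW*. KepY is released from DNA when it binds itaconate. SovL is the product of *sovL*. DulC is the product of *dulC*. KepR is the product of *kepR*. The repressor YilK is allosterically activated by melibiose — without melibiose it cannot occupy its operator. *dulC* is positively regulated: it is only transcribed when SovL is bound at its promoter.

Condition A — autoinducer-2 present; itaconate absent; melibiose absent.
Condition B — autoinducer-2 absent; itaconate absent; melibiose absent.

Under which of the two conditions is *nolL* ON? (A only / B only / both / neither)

neither

Condition A:
Autoinducer-2 is present, so DovC is inactive.
Required activator DovC is absent, so *irpW* is not transcribed.
So IrpW is not produced.
With no repressor bound, *kepR* is transcribed.
So KepR is produced and active.
Itaconate is absent, so KepY is active.
With repressor KepY bound, *sovL* is not transcribed.
So SovL is not produced.
Required activator SovL is absent, so *dulC* is not transcribed.
So DulC is not produced.
Melibiose is absent, so YilK is inactive.
With repressor KepR bound, *nolL* is not transcribed.
→ *nolL* is OFF in A.
Condition B:
Autoinducer-2 is absent, so DovC is active.
No repressor is bound and DovC is active, so *irpW* is transcribed.
So IrpW is produced and active.
With repressor IrpW bound, *kepR* is not transcribed.
So KepR is not produced.
Itaconate is absent, so KepY is active.
With repressor KepY bound, *sovL* is not transcribed.
So SovL is not produced.
Required activator SovL is absent, so *dulC* is not transcribed.
So DulC is not produced.
Melibiose is absent, so YilK is inactive.
Required activator DulC is absent, so *nolL* is not transcribed.
→ *nolL* is OFF in B.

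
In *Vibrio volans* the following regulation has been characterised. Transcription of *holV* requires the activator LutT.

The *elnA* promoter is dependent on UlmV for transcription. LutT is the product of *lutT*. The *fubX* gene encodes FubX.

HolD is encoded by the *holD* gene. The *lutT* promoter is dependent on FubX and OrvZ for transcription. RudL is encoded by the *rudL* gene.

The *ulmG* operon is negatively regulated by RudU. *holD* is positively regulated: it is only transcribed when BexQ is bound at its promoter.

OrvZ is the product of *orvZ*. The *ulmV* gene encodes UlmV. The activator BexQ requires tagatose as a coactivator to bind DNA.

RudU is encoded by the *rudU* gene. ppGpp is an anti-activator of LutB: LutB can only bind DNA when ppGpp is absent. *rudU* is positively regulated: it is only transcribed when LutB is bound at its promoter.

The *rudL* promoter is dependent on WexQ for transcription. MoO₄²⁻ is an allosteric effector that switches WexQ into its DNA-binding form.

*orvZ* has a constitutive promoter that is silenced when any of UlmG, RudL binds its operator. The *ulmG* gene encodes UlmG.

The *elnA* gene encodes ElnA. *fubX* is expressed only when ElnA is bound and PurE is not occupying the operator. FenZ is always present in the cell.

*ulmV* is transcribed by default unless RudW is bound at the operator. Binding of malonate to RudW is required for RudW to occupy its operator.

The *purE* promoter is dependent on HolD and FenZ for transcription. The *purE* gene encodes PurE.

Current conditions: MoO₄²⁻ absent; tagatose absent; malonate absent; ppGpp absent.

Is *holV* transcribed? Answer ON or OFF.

ON

Malonate is absent, so RudW is inactive.
With no repressor bound, *ulmV* is transcribed.
So UlmV is produced and active.
No repressor is bound and UlmV is active, so *elnA* is transcribed.
So ElnA is produced and active.
Tagatose is absent, so BexQ is inactive.
Required activator BexQ is absent, so *holD* is not transcribed.
So HolD is not produced.
FenZ is produced constitutively and is active.
Required activator HolD is absent, so *purE* is not transcribed.
So PurE is not produced.
No repressor is bound and ElnA is active, so *fubX* is transcribed.
So FubX is produced and active.
ppGpp is absent, so LutB is active.
No repressor is bound and LutB is active, so *rudU* is transcribed.
So RudU is produced and active.
With repressor RudU bound, *ulmG* is not transcribed.
So UlmG is not produced.
MoO₄²⁻ is absent, so WexQ is inactive.
Required activator WexQ is absent, so *rudL* is not transcribed.
So RudL is not produced.
With no repressor bound, *orvZ* is transcribed.
So OrvZ is produced and active.
No repressor is bound and FubX and OrvZ are active, so *lutT* is transcribed.
So LutT is produced and active.
No repressor is bound and LutT is active, so *holV* is transcribed.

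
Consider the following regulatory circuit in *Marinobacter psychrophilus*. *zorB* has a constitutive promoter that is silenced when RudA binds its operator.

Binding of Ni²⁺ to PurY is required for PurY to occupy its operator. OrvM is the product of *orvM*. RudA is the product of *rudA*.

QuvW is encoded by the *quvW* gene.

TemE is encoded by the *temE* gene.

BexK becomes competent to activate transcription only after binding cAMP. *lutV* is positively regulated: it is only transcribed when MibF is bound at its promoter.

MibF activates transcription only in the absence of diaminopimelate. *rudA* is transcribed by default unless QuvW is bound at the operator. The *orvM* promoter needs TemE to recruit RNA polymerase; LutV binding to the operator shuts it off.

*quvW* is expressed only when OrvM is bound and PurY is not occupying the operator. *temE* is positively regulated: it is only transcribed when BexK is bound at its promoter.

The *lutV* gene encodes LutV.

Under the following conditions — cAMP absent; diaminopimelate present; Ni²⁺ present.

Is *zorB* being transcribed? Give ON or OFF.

Diaminopimelate is present, so MibF is inactive.
Required activator MibF is absent, so *lutV* is not transcribed.
So LutV is not produced.
cAMP is absent, so BexK is inactive.
Required activator BexK is absent, so *temE* is not transcribed.
So TemE is not produced.
Required activator TemE is absent, so *orvM* is not transcribed.
So OrvM is not produced.
Ni²⁺ is present, so PurY is active.
With repressor PurY bound, *quvW* is not transcribed.
So QuvW is not produced.
With no repressor bound, *rudA* is transcribed.
So RudA is produced and active.
With repressor RudA bound, *zorB* is not transcribed.

OFF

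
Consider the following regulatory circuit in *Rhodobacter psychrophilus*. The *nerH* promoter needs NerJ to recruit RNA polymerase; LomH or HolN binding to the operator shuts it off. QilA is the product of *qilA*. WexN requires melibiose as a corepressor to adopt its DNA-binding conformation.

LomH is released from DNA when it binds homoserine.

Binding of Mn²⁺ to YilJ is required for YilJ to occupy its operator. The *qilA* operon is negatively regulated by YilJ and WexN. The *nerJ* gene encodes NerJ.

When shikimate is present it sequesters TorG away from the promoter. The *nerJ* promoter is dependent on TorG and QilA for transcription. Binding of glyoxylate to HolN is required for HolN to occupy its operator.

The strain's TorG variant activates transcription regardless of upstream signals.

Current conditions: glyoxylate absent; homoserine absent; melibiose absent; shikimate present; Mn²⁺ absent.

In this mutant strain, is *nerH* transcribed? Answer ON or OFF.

OFF

Homoserine is absent, so LomH is active.
TorG is constitutively active in this strain.
Mn²⁺ is absent, so YilJ is inactive.
Melibiose is absent, so WexN is inactive.
With no repressor bound, *qilA* is transcribed.
So QilA is produced and active.
No repressor is bound and TorG and QilA are active, so *nerJ* is transcribed.
So NerJ is produced and active.
Glyoxylate is absent, so HolN is inactive.
With repressor LomH bound, *nerH* is not transcribed.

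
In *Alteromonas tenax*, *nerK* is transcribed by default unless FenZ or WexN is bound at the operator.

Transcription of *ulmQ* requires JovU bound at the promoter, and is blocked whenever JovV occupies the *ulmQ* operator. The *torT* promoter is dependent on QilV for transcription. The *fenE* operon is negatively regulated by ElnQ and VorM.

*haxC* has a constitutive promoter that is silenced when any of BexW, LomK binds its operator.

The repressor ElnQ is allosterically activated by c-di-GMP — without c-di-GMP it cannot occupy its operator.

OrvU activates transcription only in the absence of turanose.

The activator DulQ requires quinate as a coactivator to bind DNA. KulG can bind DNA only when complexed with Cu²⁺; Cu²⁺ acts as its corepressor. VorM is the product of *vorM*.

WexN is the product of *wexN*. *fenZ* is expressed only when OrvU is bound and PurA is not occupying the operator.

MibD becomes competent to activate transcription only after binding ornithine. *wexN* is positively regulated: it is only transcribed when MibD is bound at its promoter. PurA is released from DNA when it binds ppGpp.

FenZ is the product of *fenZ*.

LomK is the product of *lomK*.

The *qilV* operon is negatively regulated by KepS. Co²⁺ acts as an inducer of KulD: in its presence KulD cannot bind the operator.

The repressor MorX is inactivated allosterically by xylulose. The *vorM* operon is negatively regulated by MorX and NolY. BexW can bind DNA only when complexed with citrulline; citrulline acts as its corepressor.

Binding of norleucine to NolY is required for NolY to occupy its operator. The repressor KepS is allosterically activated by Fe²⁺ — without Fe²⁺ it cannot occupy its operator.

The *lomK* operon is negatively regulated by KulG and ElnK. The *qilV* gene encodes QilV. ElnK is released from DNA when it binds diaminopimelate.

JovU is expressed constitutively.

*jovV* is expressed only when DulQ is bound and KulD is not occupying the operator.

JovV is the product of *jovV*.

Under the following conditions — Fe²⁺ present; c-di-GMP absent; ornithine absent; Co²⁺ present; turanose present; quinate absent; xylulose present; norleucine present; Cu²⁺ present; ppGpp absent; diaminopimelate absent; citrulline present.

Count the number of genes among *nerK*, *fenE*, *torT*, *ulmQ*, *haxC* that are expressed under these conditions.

3

ppGpp is absent, so PurA is active.
Turanose is present, so OrvU is inactive.
With repressor PurA bound, *fenZ* is not transcribed.
So FenZ is not produced.
Ornithine is absent, so MibD is inactive.
Required activator MibD is absent, so *wexN* is not transcribed.
So WexN is not produced.
With no repressor bound, *nerK* is transcribed.
→ *nerK* is ON.
c-di-GMP is absent, so ElnQ is inactive.
Xylulose is present, so MorX is inactive.
Norleucine is present, so NolY is active.
With repressor NolY bound, *vorM* is not transcribed.
So VorM is not produced.
With no repressor bound, *fenE* is transcribed.
→ *fenE* is ON.
Fe²⁺ is present, so KepS is active.
With repressor KepS bound, *qilV* is not transcribed.
So QilV is not produced.
Required activator QilV is absent, so *torT* is not transcribed.
→ *torT* is OFF.
JovU is produced constitutively and is active.
Co²⁺ is present, so KulD is inactive.
Quinate is absent, so DulQ is inactive.
Required activator DulQ is absent, so *jovV* is not transcribed.
So JovV is not produced.
No repressor is bound and JovU is active, so *ulmQ* is transcribed.
→ *ulmQ* is ON.
Citrulline is present, so BexW is active.
Cu²⁺ is present, so KulG is active.
Diaminopimelate is absent, so ElnK is active.
With repressor KulG bound, *lomK* is not transcribed.
So LomK is not produced.
With repressor BexW bound, *haxC* is not transcribed.
→ *haxC* is OFF.
3 of the 5 genes are transcribed.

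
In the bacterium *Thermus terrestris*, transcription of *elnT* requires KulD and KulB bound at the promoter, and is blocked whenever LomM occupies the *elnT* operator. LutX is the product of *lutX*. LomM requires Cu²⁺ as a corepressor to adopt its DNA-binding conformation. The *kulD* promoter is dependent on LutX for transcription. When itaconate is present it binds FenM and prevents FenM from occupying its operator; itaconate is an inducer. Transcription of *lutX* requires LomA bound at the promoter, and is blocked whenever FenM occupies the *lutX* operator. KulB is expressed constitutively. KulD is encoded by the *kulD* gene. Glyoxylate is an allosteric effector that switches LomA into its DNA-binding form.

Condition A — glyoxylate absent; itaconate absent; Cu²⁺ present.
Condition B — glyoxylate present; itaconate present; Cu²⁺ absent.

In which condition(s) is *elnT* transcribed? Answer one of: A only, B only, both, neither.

Condition A:
Glyoxylate is absent, so LomA is inactive.
Itaconate is absent, so FenM is active.
With repressor FenM bound, *lutX* is not transcribed.
So LutX is not produced.
Required activator LutX is absent, so *kulD* is not transcribed.
So KulD is not produced.
Cu²⁺ is present, so LomM is active.
KulB is produced constitutively and is active.
With repressor LomM bound, *elnT* is not transcribed.
→ *elnT* is OFF in A.
Condition B:
Glyoxylate is present, so LomA is active.
Itaconate is present, so FenM is inactive.
No repressor is bound and LomA is active, so *lutX* is transcribed.
So LutX is produced and active.
No repressor is bound and LutX is active, so *kulD* is transcribed.
So KulD is produced and active.
Cu²⁺ is absent, so LomM is inactive.
KulB is produced constitutively and is active.
No repressor is bound and KulD and KulB are active, so *elnT* is transcribed.
→ *elnT* is ON in B.

B only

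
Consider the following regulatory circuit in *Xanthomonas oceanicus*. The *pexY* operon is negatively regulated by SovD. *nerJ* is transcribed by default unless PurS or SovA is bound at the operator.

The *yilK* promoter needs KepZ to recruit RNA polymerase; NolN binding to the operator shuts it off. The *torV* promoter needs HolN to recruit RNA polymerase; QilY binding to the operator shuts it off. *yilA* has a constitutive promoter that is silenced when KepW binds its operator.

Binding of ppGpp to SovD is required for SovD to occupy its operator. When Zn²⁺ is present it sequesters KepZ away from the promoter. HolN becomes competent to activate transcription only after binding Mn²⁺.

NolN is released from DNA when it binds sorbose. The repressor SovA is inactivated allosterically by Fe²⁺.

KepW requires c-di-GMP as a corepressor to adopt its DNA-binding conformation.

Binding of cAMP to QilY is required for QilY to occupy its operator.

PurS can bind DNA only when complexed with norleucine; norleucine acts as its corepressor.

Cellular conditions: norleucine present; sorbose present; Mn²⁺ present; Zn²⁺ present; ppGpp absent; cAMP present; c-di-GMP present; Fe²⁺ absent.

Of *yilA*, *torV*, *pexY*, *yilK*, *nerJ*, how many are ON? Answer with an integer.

1

c-di-GMP is present, so KepW is active.
With repressor KepW bound, *yilA* is not transcribed.
→ *yilA* is OFF.
Mn²⁺ is present, so HolN is active.
cAMP is present, so QilY is active.
With repressor QilY bound, *torV* is not transcribed.
→ *torV* is OFF.
ppGpp is absent, so SovD is inactive.
With no repressor bound, *pexY* is transcribed.
→ *pexY* is ON.
Sorbose is present, so NolN is inactive.
Zn²⁺ is present, so KepZ is inactive.
Required activator KepZ is absent, so *yilK* is not transcribed.
→ *yilK* is OFF.
Norleucine is present, so PurS is active.
Fe²⁺ is absent, so SovA is active.
With repressor PurS bound, *nerJ* is not transcribed.
→ *nerJ* is OFF.
1 of the 5 genes is transcribed.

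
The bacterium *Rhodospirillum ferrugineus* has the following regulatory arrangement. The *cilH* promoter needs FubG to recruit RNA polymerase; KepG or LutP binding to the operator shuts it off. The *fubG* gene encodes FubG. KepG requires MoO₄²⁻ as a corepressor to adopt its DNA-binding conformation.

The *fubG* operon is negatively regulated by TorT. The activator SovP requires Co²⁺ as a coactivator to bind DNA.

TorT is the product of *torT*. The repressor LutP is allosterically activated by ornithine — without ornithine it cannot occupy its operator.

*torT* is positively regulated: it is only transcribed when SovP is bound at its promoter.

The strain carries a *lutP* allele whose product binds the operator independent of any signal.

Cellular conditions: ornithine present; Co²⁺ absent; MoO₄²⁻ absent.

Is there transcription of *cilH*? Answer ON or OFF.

OFF

Co²⁺ is absent, so SovP is inactive.
Required activator SovP is absent, so *torT* is not transcribed.
So TorT is not produced.
With no repressor bound, *fubG* is transcribed.
So FubG is produced and active.
MoO₄²⁻ is absent, so KepG is inactive.
LutP is constitutively active in this strain.
With repressor LutP bound, *cilH* is not transcribed.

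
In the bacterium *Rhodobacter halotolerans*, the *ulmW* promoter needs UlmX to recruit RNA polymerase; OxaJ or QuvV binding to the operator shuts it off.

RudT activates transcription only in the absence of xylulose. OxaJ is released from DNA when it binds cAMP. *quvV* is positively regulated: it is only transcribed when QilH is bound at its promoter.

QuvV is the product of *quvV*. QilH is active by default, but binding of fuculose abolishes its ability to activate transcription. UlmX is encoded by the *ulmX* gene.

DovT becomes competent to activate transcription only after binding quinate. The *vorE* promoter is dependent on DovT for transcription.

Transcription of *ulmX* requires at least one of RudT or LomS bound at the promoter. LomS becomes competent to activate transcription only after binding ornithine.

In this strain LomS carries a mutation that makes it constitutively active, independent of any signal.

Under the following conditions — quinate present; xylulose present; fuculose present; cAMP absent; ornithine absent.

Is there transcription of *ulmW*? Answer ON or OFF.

OFF

Xylulose is present, so RudT is inactive.
LomS is constitutively active in this strain.
Activator LomS is present, so *ulmX* is transcribed.
So UlmX is produced and active.
cAMP is absent, so OxaJ is active.
Fuculose is present, so QilH is inactive.
Required activator QilH is absent, so *quvV* is not transcribed.
So QuvV is not produced.
With repressor OxaJ bound, *ulmW* is not transcribed.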